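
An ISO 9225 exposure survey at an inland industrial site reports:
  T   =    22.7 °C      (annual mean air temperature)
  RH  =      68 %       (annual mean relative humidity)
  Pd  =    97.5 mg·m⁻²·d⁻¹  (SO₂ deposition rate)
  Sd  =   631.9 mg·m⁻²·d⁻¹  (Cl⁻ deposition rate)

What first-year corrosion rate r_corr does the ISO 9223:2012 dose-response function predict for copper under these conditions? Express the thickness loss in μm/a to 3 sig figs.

copper: f(T) = -0.080·(T−10) [T>10 °C] = -1.0160
  SO₂ term: 0.0053·97.5^0.26·exp(0.059·68-1.0160) = 0.3488
  Cl⁻ term: 0.01025·631.9^0.27·exp(0.036·68+0.049·22.7) = 2.056
  sum: 0.3488 + 2.056 → r_corr = 2.405 μm/a

r_corr = 2.41 μm/a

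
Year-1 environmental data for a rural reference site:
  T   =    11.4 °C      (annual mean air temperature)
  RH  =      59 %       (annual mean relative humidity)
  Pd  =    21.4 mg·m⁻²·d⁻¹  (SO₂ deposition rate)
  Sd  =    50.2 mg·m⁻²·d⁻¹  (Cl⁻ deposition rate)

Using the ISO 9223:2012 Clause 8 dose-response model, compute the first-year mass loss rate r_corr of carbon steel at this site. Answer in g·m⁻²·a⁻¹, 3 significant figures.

carbon steel: temperature factor f = -0.054·(1.4) = -0.0756
  sulphur-dioxide contribution → 26.27 μm/a
  chloride contribution → 12.78 μm/a
  total first-year rate 39.05 μm/a
Convert to mass loss: 39.05 μm/a × 7.85 g/cm³ = 306.6 g·m⁻²·a⁻¹

r_corr = 307 g·m⁻²·a⁻¹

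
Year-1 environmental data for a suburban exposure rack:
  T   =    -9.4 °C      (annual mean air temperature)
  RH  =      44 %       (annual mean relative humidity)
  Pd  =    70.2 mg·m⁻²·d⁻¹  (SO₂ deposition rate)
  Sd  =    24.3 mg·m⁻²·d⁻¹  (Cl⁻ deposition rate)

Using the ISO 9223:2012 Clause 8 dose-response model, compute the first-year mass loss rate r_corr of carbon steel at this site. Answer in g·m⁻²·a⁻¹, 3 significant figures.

r_corr = 33.6 g·m⁻²·a⁻¹

carbon steel: f(T) = +0.150·(T−10) [T≤10 °C] = -2.9100
  sulphur-dioxide contribution → 2.121 μm/a
  chloride contribution → 2.163 μm/a
  total first-year rate 4.283 μm/a
Convert to mass loss: 4.283 μm/a × 7.85 g/cm³ = 33.62 g·m⁻²·a⁻¹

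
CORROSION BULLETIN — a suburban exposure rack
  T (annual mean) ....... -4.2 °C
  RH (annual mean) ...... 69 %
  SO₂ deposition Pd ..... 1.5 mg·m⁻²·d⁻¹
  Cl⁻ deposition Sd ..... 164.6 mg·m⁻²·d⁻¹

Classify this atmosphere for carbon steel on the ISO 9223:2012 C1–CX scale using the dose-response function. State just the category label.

C2

carbon steel: temperature factor f = +0.150·(-14.2) = -2.1300
  sulphur-dioxide contribution → 1.032 μm/a
  chloride contribution → 19.89 μm/a
  ⇒ r_corr(carbon steel) = 20.93 μm/a
Category bounds: 1.3…25 μm/a bracket r_corr ⇒ C2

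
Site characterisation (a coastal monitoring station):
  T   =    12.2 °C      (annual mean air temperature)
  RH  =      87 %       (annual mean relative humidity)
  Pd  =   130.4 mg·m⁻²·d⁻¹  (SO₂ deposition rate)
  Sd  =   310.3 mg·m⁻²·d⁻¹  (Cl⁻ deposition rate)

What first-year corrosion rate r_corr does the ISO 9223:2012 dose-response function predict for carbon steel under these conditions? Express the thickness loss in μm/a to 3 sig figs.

carbon steel: f(T) = -0.054·(T−10) [T>10 °C] = -0.1188
  Pd branch = 1.77·Pd^0.52·e^(0.02·RH+f) = 112.7 μm/a
  Sd branch = 0.102·Sd^0.62·e^(0.033·RH+0.04·T) = 102.9 μm/a
  sum: 112.7 + 102.9 → r_corr = 215.6 μm/a

r_corr = 216 μm/a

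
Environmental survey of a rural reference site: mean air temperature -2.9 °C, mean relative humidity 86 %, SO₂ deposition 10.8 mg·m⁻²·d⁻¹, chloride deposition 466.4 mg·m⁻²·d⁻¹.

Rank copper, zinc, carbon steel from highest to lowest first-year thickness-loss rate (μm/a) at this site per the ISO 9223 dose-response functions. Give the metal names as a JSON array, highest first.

["carbon steel", "zinc", "copper"]

copper: temperature factor f = +0.126·(-12.9) = -1.6254
  SO₂ term: 0.0053·10.8^0.26·exp(0.059·86-1.6254) = 0.3095
  Sd branch = 0.01025·Sd^0.27·e^(0.036·RH+0.049·T) = 1.033 μm/a
  r_corr = 0.3095 + 1.033 = 1.343 μm/a
zinc: f(T) = +0.038·(T−10) [T≤10 °C] = -0.4902
  SO₂ term: 0.0129·10.8^0.44·exp(0.046·86-0.4902) = 1.176
  Sd branch = 0.0175·Sd^0.57·e^(0.008·RH+0.085·T) = 0.9036 μm/a
  sum: 1.176 + 0.9036 → r_corr = 2.08 μm/a
carbon steel: f(T) = +0.150·(T−10) [T≤10 °C] = -1.9350
  Pd branch = 1.77·Pd^0.52·e^(0.02·RH+f) = 4.92 μm/a
  Sd branch = 0.102·Sd^0.62·e^(0.033·RH+0.04·T) = 70.05 μm/a
  sum: 4.92 + 70.05 → r_corr = 74.97 μm/a
Ordering by μm/a: carbon steel (75) > zinc (2.08) > copper (1.34)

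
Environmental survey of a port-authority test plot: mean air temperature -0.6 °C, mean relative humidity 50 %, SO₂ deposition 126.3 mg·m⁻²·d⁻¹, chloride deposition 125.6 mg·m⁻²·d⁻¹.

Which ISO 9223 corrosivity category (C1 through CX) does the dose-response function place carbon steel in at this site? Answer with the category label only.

carbon steel: T≤10 °C ⇒ hinge +0.150·(-0.6−10) = -1.5900
  sulphur-dioxide contribution → 12.15 μm/a
  chloride contribution → 10.38 μm/a
  total first-year rate 22.53 μm/a
ISO 9223 Table 2 (carbon steel): 1.3 < 22.5 ≤ 25 μm/a ⇒ C2

C2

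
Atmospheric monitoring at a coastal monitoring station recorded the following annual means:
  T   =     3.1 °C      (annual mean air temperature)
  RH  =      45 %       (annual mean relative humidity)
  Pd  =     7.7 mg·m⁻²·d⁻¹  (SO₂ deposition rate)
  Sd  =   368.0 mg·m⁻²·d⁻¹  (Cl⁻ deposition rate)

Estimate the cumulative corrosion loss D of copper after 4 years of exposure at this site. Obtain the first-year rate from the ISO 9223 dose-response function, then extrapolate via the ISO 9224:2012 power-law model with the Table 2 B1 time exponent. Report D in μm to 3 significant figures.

copper: temperature factor f = +0.126·(-6.9) = -0.8694
  Pd branch = 0.0053·Pd^0.26·e^(0.059·RH+f) = 0.05373 μm/a
  Sd branch = 0.01025·Sd^0.27·e^(0.036·RH+0.049·T) = 0.2972 μm/a
  r_corr = 0.05373 + 0.2972 = 0.3509 μm/a
Long-term exponent b (ISO 9224 Table 2, B1) = 0.667
  D(4) = 0.3509 × 4^0.667 = 0.3509 × 2.521 = 0.8847 μm

D(4) = 0.885 μm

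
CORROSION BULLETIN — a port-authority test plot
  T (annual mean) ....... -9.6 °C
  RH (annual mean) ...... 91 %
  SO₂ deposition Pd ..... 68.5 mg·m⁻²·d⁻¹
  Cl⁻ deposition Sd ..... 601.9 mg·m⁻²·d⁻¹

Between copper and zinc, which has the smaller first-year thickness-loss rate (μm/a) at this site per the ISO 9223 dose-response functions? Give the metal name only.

copper

copper: T≤10 °C ⇒ hinge +0.126·(-9.6−10) = -2.4696
  Pd branch = 0.0053·Pd^0.26·e^(0.059·RH+f) = 0.2889 μm/a
  Cl⁻ term: 0.01025·601.9^0.27·exp(0.036·91+0.049·-9.6) = 0.9542
  sum: 0.2889 + 0.9542 → r_corr = 1.243 μm/a
zinc: f(T) = +0.038·(T−10) [T≤10 °C] = -0.7448
  SO₂ term: 0.0129·68.5^0.44·exp(0.046·91-0.7448) = 2.587
  Cl⁻ term: 0.0175·601.9^0.57·exp(0.008·91+0.085·-9.6) = 0.6154
  sum: 2.587 + 0.6154 → r_corr = 3.202 μm/a
Ordering by μm/a: zinc (3.2) > copper (1.24)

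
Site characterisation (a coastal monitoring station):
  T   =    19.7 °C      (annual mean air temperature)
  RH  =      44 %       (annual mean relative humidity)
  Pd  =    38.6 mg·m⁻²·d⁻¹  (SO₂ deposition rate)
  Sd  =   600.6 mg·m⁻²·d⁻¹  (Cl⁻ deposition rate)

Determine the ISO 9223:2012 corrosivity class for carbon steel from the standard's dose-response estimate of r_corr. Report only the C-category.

carbon steel: temperature factor f = -0.054·(9.7) = -0.5238
  SO₂ term: 1.77·38.6^0.52·exp(0.02·44-0.5238) = 16.89
  Sd branch = 0.102·Sd^0.62·e^(0.033·RH+0.04·T) = 50.6 μm/a
  sum: 16.89 + 50.6 → r_corr = 67.49 μm/a
67.5 μm/a falls in (50, 80] for carbon steel → category C4

C4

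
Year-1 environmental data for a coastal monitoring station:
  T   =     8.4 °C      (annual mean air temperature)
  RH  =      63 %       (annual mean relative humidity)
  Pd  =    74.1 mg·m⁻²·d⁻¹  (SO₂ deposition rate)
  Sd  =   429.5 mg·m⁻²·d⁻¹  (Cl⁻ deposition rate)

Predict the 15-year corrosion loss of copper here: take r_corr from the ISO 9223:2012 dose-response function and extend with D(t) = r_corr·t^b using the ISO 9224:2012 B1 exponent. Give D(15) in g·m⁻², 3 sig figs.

copper: T≤10 °C ⇒ hinge +0.126·(8.4−10) = -0.2016
  sulphur-dioxide contribution → 0.5459 μm/a
  chloride contribution → 0.768 μm/a
  ⇒ r_corr(copper) = 1.314 μm/a
Long-term exponent b (ISO 9224 Table 2, B1) = 0.667
  D(15) = 1.314 × 15^0.667 = 1.314 × 6.088 = 7.999 μm
  Mass loss = 7.999 μm × 8.96 g/cm³ = 71.67 g·m⁻²

D(15) = 71.7 g·m⁻²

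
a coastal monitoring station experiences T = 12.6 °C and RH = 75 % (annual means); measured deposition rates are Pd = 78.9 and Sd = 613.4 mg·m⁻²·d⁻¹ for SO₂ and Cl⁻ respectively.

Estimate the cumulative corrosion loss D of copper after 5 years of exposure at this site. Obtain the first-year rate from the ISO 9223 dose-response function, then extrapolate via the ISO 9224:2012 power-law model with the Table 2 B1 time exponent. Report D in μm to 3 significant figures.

D(5) = 7.96 μm

copper: T>10 °C ⇒ hinge -0.080·(12.6−10) = -0.2080
  Pd branch = 0.0053·Pd^0.26·e^(0.059·RH+f) = 1.119 μm/a
  Cl⁻ term: 0.01025·613.4^0.27·exp(0.036·75+0.049·12.6) = 1.6
  r_corr = 1.119 + 1.6 = 2.719 μm/a
ISO 9224: D(t) = r_corr · t^b with b = 0.667 (copper, B1)
  D(5) = 2.719 × 5^0.667 = 2.719 × 2.926 = 7.956 μm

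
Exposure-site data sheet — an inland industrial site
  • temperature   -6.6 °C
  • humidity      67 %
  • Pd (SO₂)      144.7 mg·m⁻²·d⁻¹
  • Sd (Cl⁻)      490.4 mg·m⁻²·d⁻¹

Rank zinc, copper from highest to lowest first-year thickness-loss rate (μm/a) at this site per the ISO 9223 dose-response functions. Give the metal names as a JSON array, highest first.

zinc: f(T) = +0.038·(T−10) [T≤10 °C] = -0.6308
  Pd branch = 0.0129·Pd^0.44·e^(0.046·RH+f) = 1.336 μm/a
  Cl⁻ term: 0.0175·490.4^0.57·exp(0.008·67+0.085·-6.6) = 0.5832
  r_corr = 1.336 + 0.5832 = 1.919 μm/a
copper: f(T) = +0.126·(T−10) [T≤10 °C] = -2.0916
  Pd branch = 0.0053·Pd^0.26·e^(0.059·RH+f) = 0.1243 μm/a
  Cl⁻ term: 0.01025·490.4^0.27·exp(0.036·67+0.049·-6.6) = 0.4408
  r_corr = 0.1243 + 0.4408 = 0.5651 μm/a
Ordering by μm/a: zinc (1.92) > copper (0.565)

["zinc", "copper"]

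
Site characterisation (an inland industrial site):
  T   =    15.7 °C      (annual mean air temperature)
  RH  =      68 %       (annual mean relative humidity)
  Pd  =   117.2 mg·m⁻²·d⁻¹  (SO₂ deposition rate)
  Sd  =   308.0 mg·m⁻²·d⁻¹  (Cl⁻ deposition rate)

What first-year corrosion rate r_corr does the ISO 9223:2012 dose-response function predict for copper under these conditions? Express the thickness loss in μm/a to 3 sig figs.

r_corr = 1.84 μm/a

copper: T>10 °C ⇒ hinge -0.080·(15.7−10) = -0.4560
  sulphur-dioxide contribution → 0.6405 μm/a
  chloride contribution → 1.202 μm/a
  ⇒ r_corr(copper) = 1.842 μm/a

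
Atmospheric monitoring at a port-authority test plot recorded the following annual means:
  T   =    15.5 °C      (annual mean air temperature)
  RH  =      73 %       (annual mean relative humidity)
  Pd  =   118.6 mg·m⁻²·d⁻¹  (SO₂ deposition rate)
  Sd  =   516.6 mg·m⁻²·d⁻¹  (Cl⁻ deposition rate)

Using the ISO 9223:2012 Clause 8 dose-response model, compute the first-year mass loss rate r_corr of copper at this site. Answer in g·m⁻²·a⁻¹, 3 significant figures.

r_corr = 22.5 g·m⁻²·a⁻¹

copper: f(T) = -0.080·(T−10) [T>10 °C] = -0.4400
  SO₂ term: 0.0053·118.6^0.26·exp(0.059·73-0.4400) = 0.8769
  Cl⁻ term: 0.01025·516.6^0.27·exp(0.036·73+0.049·15.5) = 1.639
  sum: 0.8769 + 1.639 → r_corr = 2.515 μm/a
Convert to mass loss: 2.515 μm/a × 8.96 g/cm³ = 22.54 g·m⁻²·a⁻¹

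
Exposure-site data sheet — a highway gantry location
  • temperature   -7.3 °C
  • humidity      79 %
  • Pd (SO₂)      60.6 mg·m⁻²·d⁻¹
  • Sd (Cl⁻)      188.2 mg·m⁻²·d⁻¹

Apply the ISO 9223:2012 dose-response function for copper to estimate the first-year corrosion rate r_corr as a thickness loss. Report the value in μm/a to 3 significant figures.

r_corr = 0.691 μm/a

copper: T≤10 °C ⇒ hinge +0.126·(-7.3−10) = -2.1798
  sulphur-dioxide contribution → 0.1842 μm/a
  chloride contribution → 0.5066 μm/a
  ⇒ r_corr(copper) = 0.6908 μm/a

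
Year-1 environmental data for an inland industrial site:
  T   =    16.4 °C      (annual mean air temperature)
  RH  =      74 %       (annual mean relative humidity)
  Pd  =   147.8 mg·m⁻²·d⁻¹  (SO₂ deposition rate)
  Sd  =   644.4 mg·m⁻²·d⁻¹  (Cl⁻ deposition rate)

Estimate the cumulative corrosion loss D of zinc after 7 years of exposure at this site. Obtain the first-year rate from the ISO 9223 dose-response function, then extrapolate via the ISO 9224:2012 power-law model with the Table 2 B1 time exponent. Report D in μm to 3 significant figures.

zinc: temperature factor f = -0.071·(6.4) = -0.4544
  sulphur-dioxide contribution → 2.219 μm/a
  chloride contribution → 5.091 μm/a
  ⇒ r_corr(zinc) = 7.31 μm/a
Power-law: D(7) = r_corr · 7^0.813
  D(7) = 7.31 × 7^0.813 = 7.31 × 4.865 = 35.56 μm

D(7) = 35.6 μm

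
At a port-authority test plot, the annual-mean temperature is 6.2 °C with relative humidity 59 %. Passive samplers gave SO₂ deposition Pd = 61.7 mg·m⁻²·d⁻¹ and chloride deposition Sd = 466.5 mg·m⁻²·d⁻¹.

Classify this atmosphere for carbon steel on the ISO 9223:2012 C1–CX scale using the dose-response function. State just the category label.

carbon steel: T≤10 °C ⇒ hinge +0.150·(6.2−10) = -0.5700
  Pd branch = 1.77·Pd^0.52·e^(0.02·RH+f) = 27.79 μm/a
  Sd branch = 0.102·Sd^0.62·e^(0.033·RH+0.04·T) = 41.36 μm/a
  sum: 27.79 + 41.36 → r_corr = 69.15 μm/a
ISO 9223 Table 2 (carbon steel): 50 < 69.1 ≤ 80 μm/a ⇒ C4

C4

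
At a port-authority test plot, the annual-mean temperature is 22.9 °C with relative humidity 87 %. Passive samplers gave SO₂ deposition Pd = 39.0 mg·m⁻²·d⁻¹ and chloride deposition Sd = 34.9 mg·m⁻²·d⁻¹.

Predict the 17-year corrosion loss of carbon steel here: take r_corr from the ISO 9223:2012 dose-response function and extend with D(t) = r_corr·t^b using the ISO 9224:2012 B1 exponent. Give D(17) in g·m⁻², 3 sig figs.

carbon steel: temperature factor f = -0.054·(12.9) = -0.6966
  sulphur-dioxide contribution → 33.77 μm/a
  chloride contribution → 40.72 μm/a
  total first-year rate 74.49 μm/a
Long-term exponent b (ISO 9224 Table 2, B1) = 0.523
  D(17) = 74.49 × 17^0.523 = 74.49 × 4.401 = 327.8 μm
  Mass loss = 327.8 μm × 7.85 g/cm³ = 2573 g·m⁻²

D(17) = 2.57e+03 g·m⁻²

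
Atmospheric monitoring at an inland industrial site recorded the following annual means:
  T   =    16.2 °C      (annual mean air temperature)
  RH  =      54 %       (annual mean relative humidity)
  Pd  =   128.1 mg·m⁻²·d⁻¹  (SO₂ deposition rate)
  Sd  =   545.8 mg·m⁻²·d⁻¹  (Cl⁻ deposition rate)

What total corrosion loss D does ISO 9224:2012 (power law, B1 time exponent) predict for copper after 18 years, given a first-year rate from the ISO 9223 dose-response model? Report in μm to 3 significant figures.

copper: f(T) = -0.080·(T−10) [T>10 °C] = -0.4960
  Pd branch = 0.0053·Pd^0.26·e^(0.059·RH+f) = 0.2757 μm/a
  Sd branch = 0.01025·Sd^0.27·e^(0.036·RH+0.049·T) = 0.8684 μm/a
  sum: 0.2757 + 0.8684 → r_corr = 1.144 μm/a
Long-term exponent b (ISO 9224 Table 2, B1) = 0.667
  D(18) = 1.144 × 18^0.667 = 1.144 × 6.875 = 7.866 μm

D(18) = 7.87 μm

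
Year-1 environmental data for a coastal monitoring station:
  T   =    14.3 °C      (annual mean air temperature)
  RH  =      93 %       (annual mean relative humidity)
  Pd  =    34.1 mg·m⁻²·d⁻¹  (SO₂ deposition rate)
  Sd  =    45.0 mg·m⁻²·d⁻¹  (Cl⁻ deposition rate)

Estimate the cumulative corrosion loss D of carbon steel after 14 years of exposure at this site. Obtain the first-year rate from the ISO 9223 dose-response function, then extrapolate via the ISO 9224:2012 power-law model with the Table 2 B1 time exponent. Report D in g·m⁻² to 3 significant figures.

D(14) = 3.05e+03 g·m⁻²

carbon steel: f(T) = -0.054·(T−10) [T>10 °C] = -0.2322
  sulphur-dioxide contribution → 56.49 μm/a
  chloride contribution → 41.2 μm/a
  total first-year rate 97.68 μm/a
ISO 9224: D(t) = r_corr · t^b with b = 0.523 (carbon steel, B1)
  D(14) = 97.68 × 14^0.523 = 97.68 × 3.976 = 388.4 μm
  Mass loss = 388.4 μm × 7.85 g/cm³ = 3049 g·m⁻²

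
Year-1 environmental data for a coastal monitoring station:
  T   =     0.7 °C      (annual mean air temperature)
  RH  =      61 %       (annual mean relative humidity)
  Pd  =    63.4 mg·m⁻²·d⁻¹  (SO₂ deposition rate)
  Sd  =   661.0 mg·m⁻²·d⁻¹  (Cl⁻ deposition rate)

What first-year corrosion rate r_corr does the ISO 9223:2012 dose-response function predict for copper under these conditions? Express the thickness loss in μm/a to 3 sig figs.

r_corr = 0.727 μm/a

copper: f(T) = +0.126·(T−10) [T≤10 °C] = -1.1718
  sulphur-dioxide contribution → 0.1766 μm/a
  chloride contribution → 0.5505 μm/a
  total first-year rate 0.7271 μm/a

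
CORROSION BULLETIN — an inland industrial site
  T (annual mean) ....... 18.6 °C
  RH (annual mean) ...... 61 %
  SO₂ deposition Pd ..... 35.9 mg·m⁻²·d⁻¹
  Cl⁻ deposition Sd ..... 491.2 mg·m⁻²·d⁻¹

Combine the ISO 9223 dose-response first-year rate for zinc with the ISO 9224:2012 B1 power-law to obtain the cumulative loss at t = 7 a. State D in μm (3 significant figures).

zinc: temperature factor f = -0.071·(8.6) = -0.6106
  Pd branch = 0.0129·Pd^0.44·e^(0.046·RH+f) = 0.5601 μm/a
  Cl⁻ term: 0.0175·491.2^0.57·exp(0.008·61+0.085·18.6) = 4.738
  r_corr = 0.5601 + 4.738 = 5.298 μm/a
Long-term exponent b (ISO 9224 Table 2, B1) = 0.813
  D(7) = 5.298 × 7^0.813 = 5.298 × 4.865 = 25.78 μm

D(7) = 25.8 μm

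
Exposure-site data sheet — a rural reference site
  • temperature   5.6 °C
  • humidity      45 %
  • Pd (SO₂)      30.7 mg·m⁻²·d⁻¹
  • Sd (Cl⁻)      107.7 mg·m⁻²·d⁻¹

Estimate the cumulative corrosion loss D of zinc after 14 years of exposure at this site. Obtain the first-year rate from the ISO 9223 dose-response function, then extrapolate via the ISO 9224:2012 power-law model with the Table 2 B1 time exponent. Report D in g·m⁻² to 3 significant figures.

D(14) = 59.3 g·m⁻²

zinc: temperature factor f = +0.038·(-4.4) = -0.1672
  SO₂ term: 0.0129·30.7^0.44·exp(0.046·45-0.1672) = 0.3902
  Sd branch = 0.0175·Sd^0.57·e^(0.008·RH+0.085·T) = 0.5814 μm/a
  sum: 0.3902 + 0.5814 → r_corr = 0.9716 μm/a
Long-term exponent b (ISO 9224 Table 2, B1) = 0.813
  D(14) = 0.9716 × 14^0.813 = 0.9716 × 8.547 = 8.304 μm
  Mass loss = 8.304 μm × 7.14 g/cm³ = 59.29 g·m⁻²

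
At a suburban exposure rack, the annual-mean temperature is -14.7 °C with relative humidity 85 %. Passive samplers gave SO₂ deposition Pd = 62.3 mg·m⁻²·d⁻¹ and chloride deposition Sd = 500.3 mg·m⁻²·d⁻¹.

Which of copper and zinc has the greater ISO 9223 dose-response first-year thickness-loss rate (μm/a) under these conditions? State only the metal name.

zinc

copper: temperature factor f = +0.126·(-24.7) = -3.1122
  SO₂ term: 0.0053·62.3^0.26·exp(0.059·85-3.1122) = 0.104
  Sd branch = 0.01025·Sd^0.27·e^(0.036·RH+0.049·T) = 0.5697 μm/a
  r_corr = 0.104 + 0.5697 = 0.6737 μm/a
zinc: temperature factor f = +0.038·(-24.7) = -0.9386
  SO₂ term: 0.0129·62.3^0.44·exp(0.046·85-0.9386) = 1.551
  Sd branch = 0.0175·Sd^0.57·e^(0.008·RH+0.085·T) = 0.3422 μm/a
  r_corr = 1.551 + 0.3422 = 1.893 μm/a
Ordering by μm/a: zinc (1.89) > copper (0.674)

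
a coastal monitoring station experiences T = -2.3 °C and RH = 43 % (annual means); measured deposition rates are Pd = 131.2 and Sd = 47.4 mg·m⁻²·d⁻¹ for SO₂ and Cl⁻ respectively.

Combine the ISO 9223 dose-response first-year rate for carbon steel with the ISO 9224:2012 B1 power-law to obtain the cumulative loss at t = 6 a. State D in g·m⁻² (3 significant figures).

carbon steel: temperature factor f = +0.150·(-12.3) = -1.8450
  Pd branch = 1.77·Pd^0.52·e^(0.02·RH+f) = 8.347 μm/a
  Sd branch = 0.102·Sd^0.62·e^(0.033·RH+0.04·T) = 4.206 μm/a
  sum: 8.347 + 4.206 → r_corr = 12.55 μm/a
ISO 9224: D(t) = r_corr · t^b with b = 0.523 (carbon steel, B1)
  D(6) = 12.55 × 6^0.523 = 12.55 × 2.553 = 32.04 μm
  Mass loss = 32.04 μm × 7.85 g/cm³ = 251.5 g·m⁻²

D(6) = 252 g·m⁻²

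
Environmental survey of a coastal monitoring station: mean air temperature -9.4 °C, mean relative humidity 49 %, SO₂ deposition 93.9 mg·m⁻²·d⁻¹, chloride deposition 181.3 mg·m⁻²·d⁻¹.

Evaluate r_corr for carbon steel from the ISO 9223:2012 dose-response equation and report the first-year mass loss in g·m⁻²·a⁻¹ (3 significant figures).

r_corr = 91.0 g·m⁻²·a⁻¹

carbon steel: temperature factor f = +0.150·(-19.4) = -2.9100
  SO₂ term: 1.77·93.9^0.52·exp(0.02·49-2.9100) = 2.726
  Cl⁻ term: 0.102·181.3^0.62·exp(0.033·49+0.04·-9.4) = 8.867
  r_corr = 2.726 + 8.867 = 11.59 μm/a
Convert to mass loss: 11.59 μm/a × 7.85 g/cm³ = 91.01 g·m⁻²·a⁻¹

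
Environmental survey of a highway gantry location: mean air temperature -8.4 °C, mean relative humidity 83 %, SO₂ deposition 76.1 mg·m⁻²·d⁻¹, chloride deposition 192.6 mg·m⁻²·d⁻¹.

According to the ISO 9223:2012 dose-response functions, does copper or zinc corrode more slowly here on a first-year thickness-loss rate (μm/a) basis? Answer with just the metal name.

copper: f(T) = +0.126·(T−10) [T≤10 °C] = -2.3184
  SO₂ term: 0.0053·76.1^0.26·exp(0.059·83-2.3184) = 0.2154
  Sd branch = 0.01025·Sd^0.27·e^(0.036·RH+0.049·T) = 0.5578 μm/a
  r_corr = 0.2154 + 0.5578 = 0.7733 μm/a
zinc: temperature factor f = +0.038·(-18.4) = -0.6992
  SO₂ term: 0.0129·76.1^0.44·exp(0.046·83-0.6992) = 1.963
  Cl⁻ term: 0.0175·192.6^0.57·exp(0.008·83+0.085·-8.4) = 0.3339
  sum: 1.963 + 0.3339 → r_corr = 2.297 μm/a
Ordering by μm/a: zinc (2.3) > copper (0.773)

copper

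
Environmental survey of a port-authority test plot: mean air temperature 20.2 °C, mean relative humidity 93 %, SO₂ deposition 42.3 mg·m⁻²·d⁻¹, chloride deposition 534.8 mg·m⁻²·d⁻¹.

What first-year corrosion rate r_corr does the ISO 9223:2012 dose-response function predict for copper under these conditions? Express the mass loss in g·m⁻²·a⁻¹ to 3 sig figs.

copper: temperature factor f = -0.080·(10.2) = -0.8160
  SO₂ term: 0.0053·42.3^0.26·exp(0.059·93-0.8160) = 1.499
  Sd branch = 0.01025·Sd^0.27·e^(0.036·RH+0.049·T) = 4.278 μm/a
  r_corr = 1.499 + 4.278 = 5.776 μm/a
Convert to mass loss: 5.776 μm/a × 8.96 g/cm³ = 51.76 g·m⁻²·a⁻¹

r_corr = 51.8 g·m⁻²·a⁻¹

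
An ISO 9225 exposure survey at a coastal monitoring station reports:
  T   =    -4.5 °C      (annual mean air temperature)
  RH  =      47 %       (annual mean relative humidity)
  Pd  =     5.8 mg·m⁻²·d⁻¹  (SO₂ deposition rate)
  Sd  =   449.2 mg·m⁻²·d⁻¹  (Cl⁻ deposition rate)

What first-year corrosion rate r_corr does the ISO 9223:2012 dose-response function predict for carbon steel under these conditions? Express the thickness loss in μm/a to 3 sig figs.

carbon steel: f(T) = +0.150·(T−10) [T≤10 °C] = -2.1750
  SO₂ term: 1.77·5.8^0.52·exp(0.02·47-2.1750) = 1.284
  Cl⁻ term: 0.102·449.2^0.62·exp(0.033·47+0.04·-4.5) = 17.72
  r_corr = 1.284 + 17.72 = 19.01 μm/a

r_corr = 19.0 μm/a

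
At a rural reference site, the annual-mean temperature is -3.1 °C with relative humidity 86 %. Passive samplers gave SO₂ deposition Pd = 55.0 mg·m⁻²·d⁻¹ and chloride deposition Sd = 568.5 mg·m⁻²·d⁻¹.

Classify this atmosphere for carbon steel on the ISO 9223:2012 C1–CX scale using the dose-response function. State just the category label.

carbon steel: T≤10 °C ⇒ hinge +0.150·(-3.1−10) = -1.9650
  Pd branch = 1.77·Pd^0.52·e^(0.02·RH+f) = 11.13 μm/a
  Sd branch = 0.102·Sd^0.62·e^(0.033·RH+0.04·T) = 78.56 μm/a
  r_corr = 11.13 + 78.56 = 89.69 μm/a
89.7 μm/a falls in (80, 200] for carbon steel → category C5

C5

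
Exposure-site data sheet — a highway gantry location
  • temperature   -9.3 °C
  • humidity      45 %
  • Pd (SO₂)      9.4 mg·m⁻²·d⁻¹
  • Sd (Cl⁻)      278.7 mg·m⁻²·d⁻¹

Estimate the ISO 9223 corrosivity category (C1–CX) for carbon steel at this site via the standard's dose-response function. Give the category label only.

C2

carbon steel: T≤10 °C ⇒ hinge +0.150·(-9.3−10) = -2.8950
  sulphur-dioxide contribution → 0.7719 μm/a
  chloride contribution → 10.18 μm/a
  ⇒ r_corr(carbon steel) = 10.96 μm/a
ISO 9223 Table 2 (carbon steel): 1.3 < 11 ≤ 25 μm/a ⇒ C2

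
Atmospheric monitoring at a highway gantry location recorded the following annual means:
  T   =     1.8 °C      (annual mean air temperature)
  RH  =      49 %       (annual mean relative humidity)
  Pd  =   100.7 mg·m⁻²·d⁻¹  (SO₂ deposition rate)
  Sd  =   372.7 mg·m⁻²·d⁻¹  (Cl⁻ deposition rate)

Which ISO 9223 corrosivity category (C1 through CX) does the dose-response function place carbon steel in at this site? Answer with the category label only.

carbon steel: f(T) = +0.150·(T−10) [T≤10 °C] = -1.2300
  Pd branch = 1.77·Pd^0.52·e^(0.02·RH+f) = 15.17 μm/a
  Cl⁻ term: 0.102·372.7^0.62·exp(0.033·49+0.04·1.8) = 21.7
  r_corr = 15.17 + 21.7 = 36.86 μm/a
36.9 μm/a falls in (25, 50] for carbon steel → category C3

C3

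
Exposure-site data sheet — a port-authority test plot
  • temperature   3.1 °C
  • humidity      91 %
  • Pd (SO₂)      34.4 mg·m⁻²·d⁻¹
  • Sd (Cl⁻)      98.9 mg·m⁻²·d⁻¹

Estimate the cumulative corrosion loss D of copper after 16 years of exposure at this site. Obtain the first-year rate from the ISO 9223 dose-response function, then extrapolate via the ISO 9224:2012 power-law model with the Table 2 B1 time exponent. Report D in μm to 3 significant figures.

D(16) = 14.5 μm

copper: f(T) = +0.126·(T−10) [T≤10 °C] = -0.8694
  Pd branch = 0.0053·Pd^0.26·e^(0.059·RH+f) = 1.197 μm/a
  Cl⁻ term: 0.01025·98.9^0.27·exp(0.036·91+0.049·3.1) = 1.092
  sum: 1.197 + 1.092 → r_corr = 2.288 μm/a
Long-term exponent b (ISO 9224 Table 2, B1) = 0.667
  D(16) = 2.288 × 16^0.667 = 2.288 × 6.355 = 14.54 μm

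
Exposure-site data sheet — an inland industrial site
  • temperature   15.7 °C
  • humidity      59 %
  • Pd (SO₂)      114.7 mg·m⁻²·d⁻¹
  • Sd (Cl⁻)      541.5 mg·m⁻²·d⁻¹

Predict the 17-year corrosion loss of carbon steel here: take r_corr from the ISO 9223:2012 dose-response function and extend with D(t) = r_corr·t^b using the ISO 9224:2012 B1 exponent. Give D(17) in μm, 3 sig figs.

D(17) = 511 μm

carbon steel: f(T) = -0.054·(T−10) [T>10 °C] = -0.3078
  SO₂ term: 1.77·114.7^0.52·exp(0.02·59-0.3078) = 49.86
  Sd branch = 0.102·Sd^0.62·e^(0.033·RH+0.04·T) = 66.33 μm/a
  sum: 49.86 + 66.33 → r_corr = 116.2 μm/a
Long-term exponent b (ISO 9224 Table 2, B1) = 0.523
  D(17) = 116.2 × 17^0.523 = 116.2 × 4.401 = 511.3 μm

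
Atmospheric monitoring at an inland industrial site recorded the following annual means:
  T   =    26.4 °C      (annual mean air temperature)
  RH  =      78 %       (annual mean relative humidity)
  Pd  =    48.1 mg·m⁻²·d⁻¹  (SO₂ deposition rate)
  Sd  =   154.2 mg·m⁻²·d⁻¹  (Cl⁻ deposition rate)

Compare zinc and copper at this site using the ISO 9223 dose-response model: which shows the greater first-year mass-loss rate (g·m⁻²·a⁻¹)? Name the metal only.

zinc: T>10 °C ⇒ hinge -0.071·(26.4−10) = -1.1644
  sulphur-dioxide contribution → 0.8004 μm/a
  chloride contribution → 5.443 μm/a
  ⇒ r_corr(zinc) = 6.243 μm/a
  mass loss = 6.243 μm/a × 7.14 g/cm³ = 44.57 g·m⁻²·a⁻¹
copper: f(T) = -0.080·(T−10) [T>10 °C] = -1.3120
  sulphur-dioxide contribution → 0.3895 μm/a
  chloride contribution → 2.414 μm/a
  total first-year rate 2.804 μm/a
  mass loss = 2.804 μm/a × 8.96 g/cm³ = 25.12 g·m⁻²·a⁻¹
Ordering by g·m⁻²·a⁻¹: zinc (44.6) > copper (25.1)

zinc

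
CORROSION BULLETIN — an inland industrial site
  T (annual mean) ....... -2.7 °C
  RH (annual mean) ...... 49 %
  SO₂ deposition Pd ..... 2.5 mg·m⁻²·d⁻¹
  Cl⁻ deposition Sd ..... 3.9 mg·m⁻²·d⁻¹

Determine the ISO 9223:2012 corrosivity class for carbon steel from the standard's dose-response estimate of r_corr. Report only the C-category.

carbon steel: f(T) = +0.150·(T−10) [T≤10 °C] = -1.9050
  Pd branch = 1.77·Pd^0.52·e^(0.02·RH+f) = 1.13 μm/a
  Sd branch = 0.102·Sd^0.62·e^(0.033·RH+0.04·T) = 1.073 μm/a
  r_corr = 1.13 + 1.073 = 2.203 μm/a
Category bounds: 1.3…25 μm/a bracket r_corr ⇒ C2

C2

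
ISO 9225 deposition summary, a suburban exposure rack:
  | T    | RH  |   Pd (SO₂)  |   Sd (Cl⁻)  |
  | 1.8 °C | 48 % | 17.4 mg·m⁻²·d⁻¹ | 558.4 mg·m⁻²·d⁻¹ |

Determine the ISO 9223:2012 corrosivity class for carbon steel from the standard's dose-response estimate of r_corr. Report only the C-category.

carbon steel: T≤10 °C ⇒ hinge +0.150·(1.8−10) = -1.2300
  Pd branch = 1.77·Pd^0.52·e^(0.02·RH+f) = 5.968 μm/a
  Cl⁻ term: 0.102·558.4^0.62·exp(0.033·48+0.04·1.8) = 26.97
  sum: 5.968 + 26.97 → r_corr = 32.94 μm/a
Category bounds: 25…50 μm/a bracket r_corr ⇒ C3

C3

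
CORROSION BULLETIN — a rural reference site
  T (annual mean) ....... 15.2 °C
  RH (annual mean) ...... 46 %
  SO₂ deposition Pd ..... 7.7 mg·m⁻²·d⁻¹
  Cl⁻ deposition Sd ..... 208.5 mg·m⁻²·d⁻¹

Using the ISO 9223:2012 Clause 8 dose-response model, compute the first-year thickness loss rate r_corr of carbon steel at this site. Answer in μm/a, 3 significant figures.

r_corr = 33.1 μm/a

carbon steel: temperature factor f = -0.054·(5.2) = -0.2808
  Pd branch = 1.77·Pd^0.52·e^(0.02·RH+f) = 9.695 μm/a
  Cl⁻ term: 0.102·208.5^0.62·exp(0.033·46+0.04·15.2) = 23.43
  r_corr = 9.695 + 23.43 = 33.12 μm/a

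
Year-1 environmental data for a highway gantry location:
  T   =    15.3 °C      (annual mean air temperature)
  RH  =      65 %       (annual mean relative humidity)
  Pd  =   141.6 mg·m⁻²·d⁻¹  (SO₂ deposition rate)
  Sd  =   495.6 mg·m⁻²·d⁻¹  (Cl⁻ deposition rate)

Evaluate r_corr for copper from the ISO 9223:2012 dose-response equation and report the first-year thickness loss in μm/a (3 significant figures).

r_corr = 1.78 μm/a

copper: T>10 °C ⇒ hinge -0.080·(15.3−10) = -0.4240
  Pd branch = 0.0053·Pd^0.26·e^(0.059·RH+f) = 0.582 μm/a
  Sd branch = 0.01025·Sd^0.27·e^(0.036·RH+0.049·T) = 1.203 μm/a
  r_corr = 0.582 + 1.203 = 1.785 μm/a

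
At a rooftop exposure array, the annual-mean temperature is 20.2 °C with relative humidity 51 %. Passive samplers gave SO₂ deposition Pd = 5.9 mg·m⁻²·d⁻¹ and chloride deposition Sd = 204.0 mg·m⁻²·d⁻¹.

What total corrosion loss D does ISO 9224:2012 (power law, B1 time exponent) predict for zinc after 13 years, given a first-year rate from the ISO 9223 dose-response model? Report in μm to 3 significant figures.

D(13) = 25.6 μm

zinc: T>10 °C ⇒ hinge -0.071·(20.2−10) = -0.7242
  sulphur-dioxide contribution → 0.1426 μm/a
  chloride contribution → 3.037 μm/a
  total first-year rate 3.179 μm/a
ISO 9224: D(t) = r_corr · t^b with b = 0.813 (zinc, B1)
  D(13) = 3.179 × 13^0.813 = 3.179 × 8.047 = 25.58 μm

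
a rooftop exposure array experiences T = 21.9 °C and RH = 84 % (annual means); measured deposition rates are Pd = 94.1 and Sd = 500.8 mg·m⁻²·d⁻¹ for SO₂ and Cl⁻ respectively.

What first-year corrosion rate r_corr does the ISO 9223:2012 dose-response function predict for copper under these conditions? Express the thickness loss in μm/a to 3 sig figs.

r_corr = 4.25 μm/a

copper: temperature factor f = -0.080·(11.9) = -0.9520
  Pd branch = 0.0053·Pd^0.26·e^(0.059·RH+f) = 0.9469 μm/a
  Sd branch = 0.01025·Sd^0.27·e^(0.036·RH+0.049·T) = 3.304 μm/a
  r_corr = 0.9469 + 3.304 = 4.25 μm/a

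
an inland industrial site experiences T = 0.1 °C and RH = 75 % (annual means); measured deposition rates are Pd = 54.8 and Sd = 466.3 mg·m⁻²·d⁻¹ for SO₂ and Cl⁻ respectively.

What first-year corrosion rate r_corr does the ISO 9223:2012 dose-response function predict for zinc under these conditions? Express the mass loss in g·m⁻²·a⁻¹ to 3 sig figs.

zinc: temperature factor f = +0.038·(-9.9) = -0.3762
  Pd branch = 0.0129·Pd^0.44·e^(0.046·RH+f) = 1.624 μm/a
  Cl⁻ term: 0.0175·466.3^0.57·exp(0.008·75+0.085·0.1) = 1.068
  r_corr = 1.624 + 1.068 = 2.692 μm/a
Convert to mass loss: 2.692 μm/a × 7.14 g/cm³ = 19.22 g·m⁻²·a⁻¹

r_corr = 19.2 g·m⁻²·a⁻¹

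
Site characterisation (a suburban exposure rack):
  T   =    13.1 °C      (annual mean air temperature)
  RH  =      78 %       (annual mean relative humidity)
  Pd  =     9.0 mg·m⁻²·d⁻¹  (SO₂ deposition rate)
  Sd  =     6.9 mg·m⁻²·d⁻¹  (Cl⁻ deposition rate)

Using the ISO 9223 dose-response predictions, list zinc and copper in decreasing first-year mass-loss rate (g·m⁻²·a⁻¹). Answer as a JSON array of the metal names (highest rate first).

zinc: temperature factor f = -0.071·(3.1) = -0.2201
  Pd branch = 0.0129·Pd^0.44·e^(0.046·RH+f) = 0.9843 μm/a
  Cl⁻ term: 0.0175·6.9^0.57·exp(0.008·78+0.085·13.1) = 0.2991
  r_corr = 0.9843 + 0.2991 = 1.283 μm/a
  mass loss = 1.283 μm/a × 7.14 g/cm³ = 9.163 g·m⁻²·a⁻¹
copper: f(T) = -0.080·(T−10) [T>10 °C] = -0.2480
  SO₂ term: 0.0053·9.0^0.26·exp(0.059·78-0.2480) = 0.73
  Sd branch = 0.01025·Sd^0.27·e^(0.036·RH+0.049·T) = 0.5439 μm/a
  sum: 0.73 + 0.5439 → r_corr = 1.274 μm/a
  mass loss = 1.274 μm/a × 8.96 g/cm³ = 11.41 g·m⁻²·a⁻¹
Ordering by g·m⁻²·a⁻¹: copper (11.4) > zinc (9.16)

["copper", "zinc"]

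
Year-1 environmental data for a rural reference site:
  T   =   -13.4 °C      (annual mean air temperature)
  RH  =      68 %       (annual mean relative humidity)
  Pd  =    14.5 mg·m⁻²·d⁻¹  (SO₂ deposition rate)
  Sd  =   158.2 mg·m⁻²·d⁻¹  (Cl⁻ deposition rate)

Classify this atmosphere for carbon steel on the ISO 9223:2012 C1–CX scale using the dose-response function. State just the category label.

C2

carbon steel: f(T) = +0.150·(T−10) [T≤10 °C] = -3.5100
  Pd branch = 1.77·Pd^0.52·e^(0.02·RH+f) = 0.8282 μm/a
  Cl⁻ term: 0.102·158.2^0.62·exp(0.033·68+0.04·-13.4) = 13
  sum: 0.8282 + 13 → r_corr = 13.83 μm/a
13.8 μm/a falls in (1.3, 25] for carbon steel → category C2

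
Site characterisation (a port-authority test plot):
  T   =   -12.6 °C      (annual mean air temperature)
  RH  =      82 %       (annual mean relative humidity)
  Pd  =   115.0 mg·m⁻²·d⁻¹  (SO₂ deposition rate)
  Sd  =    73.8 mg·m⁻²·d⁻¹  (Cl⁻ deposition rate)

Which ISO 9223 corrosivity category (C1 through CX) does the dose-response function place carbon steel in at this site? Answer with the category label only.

carbon steel: temperature factor f = +0.150·(-22.6) = -3.3900
  Pd branch = 1.77·Pd^0.52·e^(0.02·RH+f) = 3.627 μm/a
  Cl⁻ term: 0.102·73.8^0.62·exp(0.033·82+0.04·-12.6) = 13.28
  sum: 3.627 + 13.28 → r_corr = 16.9 μm/a
16.9 μm/a falls in (1.3, 25] for carbon steel → category C2

C2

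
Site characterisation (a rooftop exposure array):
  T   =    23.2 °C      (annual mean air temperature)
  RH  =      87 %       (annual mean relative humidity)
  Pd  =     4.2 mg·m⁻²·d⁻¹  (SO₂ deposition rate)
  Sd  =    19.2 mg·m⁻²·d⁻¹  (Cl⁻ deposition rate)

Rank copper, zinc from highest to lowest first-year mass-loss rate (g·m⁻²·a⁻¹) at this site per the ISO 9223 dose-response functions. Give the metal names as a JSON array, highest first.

["copper", "zinc"]

copper: temperature factor f = -0.080·(13.2) = -1.0560
  SO₂ term: 0.0053·4.2^0.26·exp(0.059·87-1.0560) = 0.4539
  Cl⁻ term: 0.01025·19.2^0.27·exp(0.036·87+0.049·23.2) = 1.626
  sum: 0.4539 + 1.626 → r_corr = 2.08 μm/a
  mass loss = 2.08 μm/a × 8.96 g/cm³ = 18.64 g·m⁻²·a⁻¹
zinc: T>10 °C ⇒ hinge -0.071·(23.2−10) = -0.9372
  Pd branch = 0.0129·Pd^0.44·e^(0.046·RH+f) = 0.5198 μm/a
  Sd branch = 0.0175·Sd^0.57·e^(0.008·RH+0.085·T) = 1.359 μm/a
  r_corr = 0.5198 + 1.359 = 1.879 μm/a
  mass loss = 1.879 μm/a × 7.14 g/cm³ = 13.41 g·m⁻²·a⁻¹
Ordering by g·m⁻²·a⁻¹: copper (18.6) > zinc (13.4)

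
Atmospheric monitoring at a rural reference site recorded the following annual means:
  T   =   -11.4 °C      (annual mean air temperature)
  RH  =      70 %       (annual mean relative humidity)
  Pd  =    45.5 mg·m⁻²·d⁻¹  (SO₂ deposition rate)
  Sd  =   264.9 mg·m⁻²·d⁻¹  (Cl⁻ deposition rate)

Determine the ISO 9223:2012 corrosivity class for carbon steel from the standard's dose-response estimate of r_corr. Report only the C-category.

C2

carbon steel: temperature factor f = +0.150·(-21.4) = -3.2100
  Pd branch = 1.77·Pd^0.52·e^(0.02·RH+f) = 2.109 μm/a
  Sd branch = 0.102·Sd^0.62·e^(0.033·RH+0.04·T) = 20.71 μm/a
  r_corr = 2.109 + 20.71 = 22.81 μm/a
Category bounds: 1.3…25 μm/a bracket r_corr ⇒ C2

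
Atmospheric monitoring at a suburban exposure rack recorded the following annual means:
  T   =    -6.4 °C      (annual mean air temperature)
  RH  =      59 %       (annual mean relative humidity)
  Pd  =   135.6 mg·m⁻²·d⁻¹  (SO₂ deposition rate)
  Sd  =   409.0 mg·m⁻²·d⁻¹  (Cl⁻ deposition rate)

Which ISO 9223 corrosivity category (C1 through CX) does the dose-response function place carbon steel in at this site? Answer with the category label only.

carbon steel: T≤10 °C ⇒ hinge +0.150·(-6.4−10) = -2.4600
  Pd branch = 1.77·Pd^0.52·e^(0.02·RH+f) = 6.322 μm/a
  Cl⁻ term: 0.102·409.0^0.62·exp(0.033·59+0.04·-6.4) = 23.03
  sum: 6.322 + 23.03 → r_corr = 29.35 μm/a
ISO 9223 Table 2 (carbon steel): 25 < 29.4 ≤ 50 μm/a ⇒ C3

C3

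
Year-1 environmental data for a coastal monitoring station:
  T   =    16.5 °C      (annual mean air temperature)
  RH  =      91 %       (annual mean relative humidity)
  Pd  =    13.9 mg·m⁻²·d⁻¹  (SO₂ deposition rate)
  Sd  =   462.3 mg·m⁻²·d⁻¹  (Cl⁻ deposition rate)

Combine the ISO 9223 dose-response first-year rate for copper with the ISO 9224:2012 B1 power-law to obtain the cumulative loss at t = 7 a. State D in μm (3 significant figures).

copper: temperature factor f = -0.080·(6.5) = -0.5200
  sulphur-dioxide contribution → 1.341 μm/a
  chloride contribution → 3.192 μm/a
  ⇒ r_corr(copper) = 4.533 μm/a
Power-law: D(7) = r_corr · 7^0.667
  D(7) = 4.533 × 7^0.667 = 4.533 × 3.662 = 16.6 μm

D(7) = 16.6 μm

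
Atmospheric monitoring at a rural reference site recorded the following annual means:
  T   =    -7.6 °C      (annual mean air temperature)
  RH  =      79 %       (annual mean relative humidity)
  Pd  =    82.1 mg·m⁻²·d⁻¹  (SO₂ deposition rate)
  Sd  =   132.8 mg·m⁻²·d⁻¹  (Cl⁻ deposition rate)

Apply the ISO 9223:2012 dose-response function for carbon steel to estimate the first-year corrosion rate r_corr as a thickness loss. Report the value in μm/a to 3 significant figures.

r_corr = 27.2 μm/a

carbon steel: T≤10 °C ⇒ hinge +0.150·(-7.6−10) = -2.6400
  SO₂ term: 1.77·82.1^0.52·exp(0.02·79-2.6400) = 6.068
  Cl⁻ term: 0.102·132.8^0.62·exp(0.033·79+0.04·-7.6) = 21.14
  r_corr = 6.068 + 21.14 = 27.21 μm/a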